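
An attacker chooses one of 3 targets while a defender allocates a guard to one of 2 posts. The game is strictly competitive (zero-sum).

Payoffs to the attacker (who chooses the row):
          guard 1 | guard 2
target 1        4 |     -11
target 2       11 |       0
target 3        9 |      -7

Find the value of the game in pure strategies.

Row minima: -11, 0, -7 → the attacker's maximin is 0.
Column maxima: 11, 0 → the defender's minimax is 0.
They coincide at (target 2, guard 2), so the value is 0.

0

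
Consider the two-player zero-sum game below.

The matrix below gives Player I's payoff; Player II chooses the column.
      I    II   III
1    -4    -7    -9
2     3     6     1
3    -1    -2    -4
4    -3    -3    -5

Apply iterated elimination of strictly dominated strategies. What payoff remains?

Column I is strictly dominated by III for Player II (-9<-4, 1<3, -4<-1, -5<-3); eliminate I.
Row 3 is strictly dominated by row 2 (6>-2, 1>-4); eliminate 3.
Row 1 is strictly dominated by row 2 (6>-7, 1>-9); eliminate 1.
Row 4 is strictly dominated by row 2 (6>-3, 1>-5); eliminate 4.
Column II is strictly dominated by III for Player II (1<6); eliminate II.
Only (2, III) remains, with payoff 1.

1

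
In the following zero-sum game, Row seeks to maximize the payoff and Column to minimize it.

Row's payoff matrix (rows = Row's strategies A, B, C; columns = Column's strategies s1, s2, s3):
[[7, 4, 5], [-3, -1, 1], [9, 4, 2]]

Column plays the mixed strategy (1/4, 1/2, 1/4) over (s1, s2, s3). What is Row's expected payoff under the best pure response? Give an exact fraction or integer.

5

A: (7)·(1/4) + (4)·(1/2) + (5)·(1/4) = 5.
B: (-3)·(1/4) + (-1)·(1/2) + (1)·(1/4) = -1.
C: (9)·(1/4) + (4)·(1/2) + (2)·(1/4) = 19/4.
The best pure response is A with expected payoff 5.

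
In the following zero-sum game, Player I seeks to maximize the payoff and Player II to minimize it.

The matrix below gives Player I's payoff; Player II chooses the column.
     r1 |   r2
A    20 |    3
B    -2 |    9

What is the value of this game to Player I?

Row minima are 3 and -2, so Player I's maximin is 3; column maxima are 20 and 9, so Player II's minimax is 9. These differ, so the equilibrium is in mixed strategies.
Let Player I play A with probability p. Player II is indifferent when 20p − 2(1−p) = 3p + 9(1−p), giving p = 11/28.
Let Player II play r1 with probability q. Player I is indifferent when 20q + 3(1−q) = −2q + 9(1−q), giving q = 3/14.
The value is 20·(3/14) + (3)·(11/14) = 93/14.

93/14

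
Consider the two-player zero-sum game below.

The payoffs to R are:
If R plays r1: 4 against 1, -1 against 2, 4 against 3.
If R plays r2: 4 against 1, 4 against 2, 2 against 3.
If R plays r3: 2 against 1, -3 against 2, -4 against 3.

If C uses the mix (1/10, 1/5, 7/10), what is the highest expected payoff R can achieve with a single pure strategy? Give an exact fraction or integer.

r1: (4)·(1/10) + (-1)·(1/5) + (4)·(7/10) = 3.
r2: (4)·(1/10) + (4)·(1/5) + (2)·(7/10) = 13/5.
r3: (2)·(1/10) + (-3)·(1/5) + (-4)·(7/10) = -16/5.
The best pure response is r1 with expected payoff 3.

3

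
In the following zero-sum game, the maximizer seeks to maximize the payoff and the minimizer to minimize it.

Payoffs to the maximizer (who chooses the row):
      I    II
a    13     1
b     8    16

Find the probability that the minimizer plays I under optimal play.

Row minima are 1 and 8, so the maximizer's maximin is 8; column maxima are 13 and 16, so the minimizer's minimax is 13. These differ, so the equilibrium is in mixed strategies.
Let the minimizer play I with probability q. The maximizer is indifferent when 13q + (1−q) = 8q + 16(1−q), giving q = 3/4.

3/4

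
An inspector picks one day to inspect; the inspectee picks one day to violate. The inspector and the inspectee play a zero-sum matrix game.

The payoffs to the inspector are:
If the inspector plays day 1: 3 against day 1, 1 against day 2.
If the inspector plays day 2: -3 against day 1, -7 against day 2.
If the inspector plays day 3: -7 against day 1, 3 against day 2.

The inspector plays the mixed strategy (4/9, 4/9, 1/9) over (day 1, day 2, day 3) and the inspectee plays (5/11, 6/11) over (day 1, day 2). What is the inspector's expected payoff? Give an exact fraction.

-161/99

Against (5/11, 6/11), each row's expected payoff is day 1: 21/11; day 2: -57/11; day 3: -17/11.
Taking the (4/9, 4/9, 1/9)-weighted average: (4/9)·(21/11) + (4/9)·(-57/11) + (1/9)·(-17/11) = -161/99.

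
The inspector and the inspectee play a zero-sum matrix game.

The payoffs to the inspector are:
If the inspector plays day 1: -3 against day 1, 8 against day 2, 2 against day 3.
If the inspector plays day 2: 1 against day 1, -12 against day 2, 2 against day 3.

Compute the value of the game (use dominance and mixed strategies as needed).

-7/6

Column day 3 is strictly dominated by day 1 for the inspectee (it gives the inspector more in every row).
The remaining 2×2 game on (day 1, day 2) × (day 1, day 2) has no saddle point. Let the inspector play day 1 with probability p; indifference gives −3p + (1−p) = 8p − 12(1−p), so p = 13/24.
Similarly the inspectee's optimal q on day 1 is 5/6, and the value is -3·(5/6) + (8)·(1/6) = -7/6.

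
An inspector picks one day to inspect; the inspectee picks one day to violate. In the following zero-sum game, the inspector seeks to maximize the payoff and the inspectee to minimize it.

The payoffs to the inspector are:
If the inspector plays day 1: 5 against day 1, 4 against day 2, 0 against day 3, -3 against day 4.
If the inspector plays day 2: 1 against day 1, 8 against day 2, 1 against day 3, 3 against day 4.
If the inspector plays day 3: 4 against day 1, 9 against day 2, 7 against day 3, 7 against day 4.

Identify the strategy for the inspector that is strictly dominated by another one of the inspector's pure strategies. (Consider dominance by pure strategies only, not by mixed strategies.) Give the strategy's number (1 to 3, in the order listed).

2

Compare day 2 with day 3: 4 > 1, 9 > 8, 7 > 1, 7 > 3.
So day 3 strictly dominates day 2 for the inspector; day 2 is strictly dominated.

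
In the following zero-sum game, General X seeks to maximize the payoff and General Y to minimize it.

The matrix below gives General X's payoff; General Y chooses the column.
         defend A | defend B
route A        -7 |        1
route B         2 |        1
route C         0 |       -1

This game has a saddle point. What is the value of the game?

Row minima: -7, 1, -1 → General X's maximin is 1.
Column maxima: 2, 1 → General Y's minimax is 1.
They coincide at (route B, defend B), so the value is 1.

1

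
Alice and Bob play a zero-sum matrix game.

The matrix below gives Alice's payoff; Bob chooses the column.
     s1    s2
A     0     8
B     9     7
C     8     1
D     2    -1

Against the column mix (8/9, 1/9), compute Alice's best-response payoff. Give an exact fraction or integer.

79/9

A: (0)·(8/9) + (8)·(1/9) = 8/9.
B: (9)·(8/9) + (7)·(1/9) = 79/9.
C: (8)·(8/9) + (1)·(1/9) = 65/9.
D: (2)·(8/9) + (-1)·(1/9) = 5/3.
The best pure response is B with expected payoff 79/9.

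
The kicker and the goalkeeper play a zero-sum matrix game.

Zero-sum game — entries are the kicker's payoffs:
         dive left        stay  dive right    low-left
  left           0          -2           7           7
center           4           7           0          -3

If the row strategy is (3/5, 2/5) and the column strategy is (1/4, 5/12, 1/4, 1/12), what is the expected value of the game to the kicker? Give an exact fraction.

Against (1/4, 5/12, 1/4, 1/12), each row's expected payoff is left: 3/2; center: 11/3.
Taking the (3/5, 2/5)-weighted average: (3/5)·(3/2) + (2/5)·(11/3) = 71/30.

71/30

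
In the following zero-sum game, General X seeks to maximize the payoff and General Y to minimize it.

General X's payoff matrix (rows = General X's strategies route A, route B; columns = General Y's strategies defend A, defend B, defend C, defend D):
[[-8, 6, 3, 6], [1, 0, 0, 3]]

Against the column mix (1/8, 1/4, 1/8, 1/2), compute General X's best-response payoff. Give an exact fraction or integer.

route A: (-8)·(1/8) + (6)·(1/4) + (3)·(1/8) + (6)·(1/2) = 31/8.
route B: (1)·(1/8) + (0)·(1/4) + (0)·(1/8) + (3)·(1/2) = 13/8.
The best pure response is route A with expected payoff 31/8.

31/8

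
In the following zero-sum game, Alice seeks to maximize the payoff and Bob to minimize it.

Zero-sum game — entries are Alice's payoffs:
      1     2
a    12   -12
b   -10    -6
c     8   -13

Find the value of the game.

-48/7

Row c is strictly dominated by row a, so Alice never plays it.
The remaining 2×2 game on (a, b) × (1, 2) has no saddle point. Let Alice play a with probability p; indifference gives 12p − 10(1−p) = −12p − 6(1−p), so p = 1/7.
Similarly Bob's optimal q on 1 is 3/14, and the value is 12·(3/14) + (-12)·(11/14) = -48/7.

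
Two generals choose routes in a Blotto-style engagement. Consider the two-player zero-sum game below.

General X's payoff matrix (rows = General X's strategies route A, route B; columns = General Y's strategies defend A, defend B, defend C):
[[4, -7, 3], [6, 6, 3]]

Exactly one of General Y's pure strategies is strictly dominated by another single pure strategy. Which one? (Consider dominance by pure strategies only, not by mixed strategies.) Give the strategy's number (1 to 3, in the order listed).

1

General Y prefers columns that give General X less. Compare defend A with defend C: 3 < 4, 3 < 6.
So defend C strictly dominates defend A for General Y; defend A is strictly dominated.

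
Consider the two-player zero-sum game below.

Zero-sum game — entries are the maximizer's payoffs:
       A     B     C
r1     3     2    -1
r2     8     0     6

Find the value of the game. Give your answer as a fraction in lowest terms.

Column A is strictly dominated by C for the minimizer (it gives the maximizer more in every row).
The remaining 2×2 game on (r1, r2) × (B, C) has no saddle point. Let the maximizer play r1 with probability p; indifference gives 2p = −p + 6(1−p), so p = 2/3.
Similarly the minimizer's optimal q on B is 7/9, and the value is 2·(7/9) + (-1)·(2/9) = 4/3.

4/3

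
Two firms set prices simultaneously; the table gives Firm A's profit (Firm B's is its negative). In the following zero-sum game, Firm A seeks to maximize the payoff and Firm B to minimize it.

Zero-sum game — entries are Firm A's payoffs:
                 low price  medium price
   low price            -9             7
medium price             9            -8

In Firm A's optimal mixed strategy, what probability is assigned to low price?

17/33

Row minima are -9 and -8, so Firm A's maximin is -8; column maxima are 9 and 7, so Firm B's minimax is 7. These differ, so the equilibrium is in mixed strategies.
Let Firm A play low price with probability p. Firm B is indifferent when −9p + 9(1−p) = 7p − 8(1−p), giving p = 17/33.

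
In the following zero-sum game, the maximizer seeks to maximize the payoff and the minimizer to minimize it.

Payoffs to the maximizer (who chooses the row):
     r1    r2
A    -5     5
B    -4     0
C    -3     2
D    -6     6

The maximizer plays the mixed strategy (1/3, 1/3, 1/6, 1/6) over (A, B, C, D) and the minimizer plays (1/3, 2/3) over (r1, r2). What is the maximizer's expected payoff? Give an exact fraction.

1/2

Against (1/3, 2/3), each row's expected payoff is A: 5/3; B: -4/3; C: 1/3; D: 2.
Taking the (1/3, 1/3, 1/6, 1/6)-weighted average: (1/3)·(5/3) + (1/3)·(-4/3) + (1/6)·(1/3) + (1/6)·(2) = 1/2.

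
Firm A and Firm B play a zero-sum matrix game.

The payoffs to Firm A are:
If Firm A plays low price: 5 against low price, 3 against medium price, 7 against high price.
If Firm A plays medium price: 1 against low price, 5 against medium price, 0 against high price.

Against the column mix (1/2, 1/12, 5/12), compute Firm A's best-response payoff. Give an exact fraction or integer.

low price: (5)·(1/2) + (3)·(1/12) + (7)·(5/12) = 17/3.
medium price: (1)·(1/2) + (5)·(1/12) + (0)·(5/12) = 11/12.
The best pure response is low price with expected payoff 17/3.

17/3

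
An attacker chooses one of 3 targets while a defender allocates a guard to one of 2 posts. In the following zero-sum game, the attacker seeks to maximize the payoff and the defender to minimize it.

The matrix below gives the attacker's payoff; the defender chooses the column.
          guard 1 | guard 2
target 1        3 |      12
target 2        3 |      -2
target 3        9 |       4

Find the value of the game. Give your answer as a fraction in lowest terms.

48/7

Row target 2 is strictly dominated by row target 3, so the attacker never plays it.
The remaining 2×2 game on (target 1, target 3) × (guard 1, guard 2) has no saddle point. Let the attacker play target 1 with probability p; indifference gives 3p + 9(1−p) = 12p + 4(1−p), so p = 5/14.
Similarly the defender's optimal q on guard 1 is 4/7, and the value is 3·(4/7) + (12)·(3/7) = 48/7.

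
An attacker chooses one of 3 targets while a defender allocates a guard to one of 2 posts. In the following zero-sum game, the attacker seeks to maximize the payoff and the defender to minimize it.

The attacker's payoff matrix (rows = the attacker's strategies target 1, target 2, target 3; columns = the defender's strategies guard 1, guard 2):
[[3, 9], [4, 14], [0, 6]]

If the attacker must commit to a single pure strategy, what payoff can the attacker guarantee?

The worst-case payoff for each row is target 1: 3, target 2: 4, target 3: 0.
The best of these is 4.

4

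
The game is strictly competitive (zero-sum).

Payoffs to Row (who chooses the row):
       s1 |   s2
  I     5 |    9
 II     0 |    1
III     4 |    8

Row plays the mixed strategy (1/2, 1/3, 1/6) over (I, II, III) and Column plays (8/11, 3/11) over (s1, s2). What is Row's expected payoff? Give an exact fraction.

Against (8/11, 3/11), each row's expected payoff is I: 67/11; II: 3/11; III: 56/11.
Taking the (1/2, 1/3, 1/6)-weighted average: (1/2)·(67/11) + (1/3)·(3/11) + (1/6)·(56/11) = 263/66.

263/66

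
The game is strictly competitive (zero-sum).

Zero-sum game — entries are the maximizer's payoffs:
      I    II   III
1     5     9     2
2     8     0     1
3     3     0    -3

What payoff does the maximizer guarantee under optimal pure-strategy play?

2

Row minima: 2, 0, -3 → the maximizer's maximin is 2.
Column maxima: 8, 9, 2 → the minimizer's minimax is 2.
They coincide at (1, III), so the value is 2.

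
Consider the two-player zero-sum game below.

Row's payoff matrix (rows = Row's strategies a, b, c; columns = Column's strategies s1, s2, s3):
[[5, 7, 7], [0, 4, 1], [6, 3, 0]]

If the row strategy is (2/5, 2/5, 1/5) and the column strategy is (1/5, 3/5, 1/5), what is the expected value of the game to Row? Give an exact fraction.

107/25

Against (1/5, 3/5, 1/5), each row's expected payoff is a: 33/5; b: 13/5; c: 3.
Taking the (2/5, 2/5, 1/5)-weighted average: (2/5)·(33/5) + (2/5)·(13/5) + (1/5)·(3) = 107/25.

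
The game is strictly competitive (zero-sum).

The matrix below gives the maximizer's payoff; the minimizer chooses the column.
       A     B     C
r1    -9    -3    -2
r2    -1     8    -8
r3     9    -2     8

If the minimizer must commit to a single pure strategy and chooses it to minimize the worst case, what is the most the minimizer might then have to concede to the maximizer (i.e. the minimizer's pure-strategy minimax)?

The worst case (largest entry) in each column is A: 9, B: 8, C: 8.
The best (smallest) of these is 8.

8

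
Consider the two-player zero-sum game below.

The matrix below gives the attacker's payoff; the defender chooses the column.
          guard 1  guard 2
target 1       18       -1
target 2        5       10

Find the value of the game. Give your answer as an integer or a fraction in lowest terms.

Row minima are -1 and 5, so the attacker's maximin is 5; column maxima are 18 and 10, so the defender's minimax is 10. These differ, so the equilibrium is in mixed strategies.
Let the attacker play target 1 with probability p. The defender is indifferent when 18p + 5(1−p) = −p + 10(1−p), giving p = 5/24.
Let the defender play guard 1 with probability q. The attacker is indifferent when 18q − (1−q) = 5q + 10(1−q), giving q = 11/24.
The value is 18·(11/24) + (-1)·(13/24) = 185/24.

185/24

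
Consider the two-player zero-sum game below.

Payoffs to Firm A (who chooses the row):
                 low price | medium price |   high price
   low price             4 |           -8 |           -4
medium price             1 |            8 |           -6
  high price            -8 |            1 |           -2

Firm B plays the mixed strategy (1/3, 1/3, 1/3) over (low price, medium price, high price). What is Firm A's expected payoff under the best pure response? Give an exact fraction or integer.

1

low price: (4)·(1/3) + (-8)·(1/3) + (-4)·(1/3) = -8/3.
medium price: (1)·(1/3) + (8)·(1/3) + (-6)·(1/3) = 1.
high price: (-8)·(1/3) + (1)·(1/3) + (-2)·(1/3) = -3.
The best pure response is medium price with expected payoff 1.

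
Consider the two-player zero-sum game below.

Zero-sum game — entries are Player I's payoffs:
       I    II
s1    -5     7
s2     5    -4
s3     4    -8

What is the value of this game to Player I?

5/7

Row s3 is strictly dominated by row s2, so Player I never plays it.
The remaining 2×2 game on (s1, s2) × (I, II) has no saddle point. Let Player I play s1 with probability p; indifference gives −5p + 5(1−p) = 7p − 4(1−p), so p = 3/7.
Similarly Player II's optimal q on I is 11/21, and the value is -5·(11/21) + (7)·(10/21) = 5/7.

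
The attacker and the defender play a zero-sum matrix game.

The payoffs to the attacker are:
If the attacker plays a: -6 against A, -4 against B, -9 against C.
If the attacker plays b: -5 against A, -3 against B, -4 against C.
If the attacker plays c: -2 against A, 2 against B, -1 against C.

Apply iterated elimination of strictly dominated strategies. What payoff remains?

Column B is strictly dominated by A for the defender (-6<-4, -5<-3, -2<2); eliminate B.
Row b is strictly dominated by row c (-2>-5, -1>-4); eliminate b.
Row a is strictly dominated by row c (-2>-6, -1>-9); eliminate a.
Column C is strictly dominated by A for the defender (-2<-1); eliminate C.
Only (c, A) remains, with payoff -2.

-2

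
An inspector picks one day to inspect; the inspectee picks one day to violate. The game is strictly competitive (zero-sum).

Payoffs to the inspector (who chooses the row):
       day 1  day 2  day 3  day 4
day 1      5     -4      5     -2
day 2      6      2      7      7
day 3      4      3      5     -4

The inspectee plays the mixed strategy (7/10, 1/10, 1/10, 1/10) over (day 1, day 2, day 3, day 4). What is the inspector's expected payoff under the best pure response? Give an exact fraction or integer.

day 1: (5)·(7/10) + (-4)·(1/10) + (5)·(1/10) + (-2)·(1/10) = 17/5.
day 2: (6)·(7/10) + (2)·(1/10) + (7)·(1/10) + (7)·(1/10) = 29/5.
day 3: (4)·(7/10) + (3)·(1/10) + (5)·(1/10) + (-4)·(1/10) = 16/5.
The best pure response is day 2 with expected payoff 29/5.

29/5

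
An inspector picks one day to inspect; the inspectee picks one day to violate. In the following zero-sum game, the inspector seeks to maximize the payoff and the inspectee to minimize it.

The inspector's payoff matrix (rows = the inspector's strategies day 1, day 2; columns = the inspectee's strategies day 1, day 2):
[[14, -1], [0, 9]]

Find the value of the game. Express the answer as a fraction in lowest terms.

Row minima are -1 and 0, so the inspector's maximin is 0; column maxima are 14 and 9, so the inspectee's minimax is 9. These differ, so the equilibrium is in mixed strategies.
Let the inspector play day 1 with probability p. The inspectee is indifferent when 14p = −p + 9(1−p), giving p = 3/8.
Let the inspectee play day 1 with probability q. The inspector is indifferent when 14q − (1−q) = 9(1−q), giving q = 5/12.
The value is 14·(5/12) + (-1)·(7/12) = 21/4.

21/4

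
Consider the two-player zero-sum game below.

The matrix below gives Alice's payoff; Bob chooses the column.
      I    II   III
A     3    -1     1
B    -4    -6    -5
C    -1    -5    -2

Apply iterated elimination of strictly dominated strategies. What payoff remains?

-1

Row B is strictly dominated by row A (3>-4, -1>-6, 1>-5); eliminate B.
Row C is strictly dominated by row A (3>-1, -1>-5, 1>-2); eliminate C.
Column III is strictly dominated by II for Bob (-1<1); eliminate III.
Column I is strictly dominated by II for Bob (-1<3); eliminate I.
Only (A, II) remains, with payoff -1.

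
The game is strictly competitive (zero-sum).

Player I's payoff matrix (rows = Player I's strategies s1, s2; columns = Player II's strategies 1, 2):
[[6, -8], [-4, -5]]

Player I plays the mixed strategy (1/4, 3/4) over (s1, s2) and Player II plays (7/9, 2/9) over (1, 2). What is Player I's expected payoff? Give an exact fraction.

Against (7/9, 2/9), each row's expected payoff is s1: 26/9; s2: -38/9.
Taking the (1/4, 3/4)-weighted average: (1/4)·(26/9) + (3/4)·(-38/9) = -22/9.

-22/9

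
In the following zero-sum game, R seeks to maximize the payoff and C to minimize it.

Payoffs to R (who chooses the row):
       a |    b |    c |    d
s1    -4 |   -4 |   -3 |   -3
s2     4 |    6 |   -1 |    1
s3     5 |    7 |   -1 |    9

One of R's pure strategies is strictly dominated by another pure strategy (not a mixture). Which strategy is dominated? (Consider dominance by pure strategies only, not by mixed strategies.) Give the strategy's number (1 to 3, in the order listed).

1

Compare s1 with s2: 4 > -4, 6 > -4, -1 > -3, 1 > -3.
So s2 strictly dominates s1 for R; s1 is strictly dominated.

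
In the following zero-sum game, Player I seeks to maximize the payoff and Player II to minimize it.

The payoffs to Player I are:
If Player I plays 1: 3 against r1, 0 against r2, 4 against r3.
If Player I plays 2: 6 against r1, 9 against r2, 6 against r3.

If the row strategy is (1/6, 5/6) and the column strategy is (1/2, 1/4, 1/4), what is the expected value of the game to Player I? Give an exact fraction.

Against (1/2, 1/4, 1/4), each row's expected payoff is 1: 5/2; 2: 27/4.
Taking the (1/6, 5/6)-weighted average: (1/6)·(5/2) + (5/6)·(27/4) = 145/24.

145/24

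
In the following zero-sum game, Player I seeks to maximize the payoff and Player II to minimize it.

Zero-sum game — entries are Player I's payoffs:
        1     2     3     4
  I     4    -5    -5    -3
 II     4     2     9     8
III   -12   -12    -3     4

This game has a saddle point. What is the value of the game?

Row minima: -5, 2, -12 → Player I's maximin is 2.
Column maxima: 4, 2, 9, 8 → Player II's minimax is 2.
They coincide at (II, 2), so the value is 2.

2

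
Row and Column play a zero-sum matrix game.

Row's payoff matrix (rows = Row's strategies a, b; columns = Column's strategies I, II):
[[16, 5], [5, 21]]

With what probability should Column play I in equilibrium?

Row minima are 5 and 5, so Row's maximin is 5; column maxima are 16 and 21, so Column's minimax is 16. These differ, so the equilibrium is in mixed strategies.
Let Column play I with probability q. Row is indifferent when 16q + 5(1−q) = 5q + 21(1−q), giving q = 16/27.

16/27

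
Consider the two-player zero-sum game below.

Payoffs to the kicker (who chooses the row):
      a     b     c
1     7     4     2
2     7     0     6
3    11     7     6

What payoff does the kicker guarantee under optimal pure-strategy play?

6

Row minima: 2, 0, 6 → the kicker's maximin is 6.
Column maxima: 11, 7, 6 → the goalkeeper's minimax is 6.
They coincide at (3, c), so the value is 6.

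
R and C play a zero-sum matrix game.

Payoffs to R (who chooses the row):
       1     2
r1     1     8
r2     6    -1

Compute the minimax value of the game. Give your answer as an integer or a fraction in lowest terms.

Row minima are 1 and -1, so R's maximin is 1; column maxima are 6 and 8, so C's minimax is 6. These differ, so the equilibrium is in mixed strategies.
Let R play r1 with probability p. C is indifferent when p + 6(1−p) = 8p − (1−p), giving p = 1/2.
Let C play 1 with probability q. R is indifferent when q + 8(1−q) = 6q − (1−q), giving q = 9/14.
The value is 1·(9/14) + (8)·(5/14) = 7/2.

7/2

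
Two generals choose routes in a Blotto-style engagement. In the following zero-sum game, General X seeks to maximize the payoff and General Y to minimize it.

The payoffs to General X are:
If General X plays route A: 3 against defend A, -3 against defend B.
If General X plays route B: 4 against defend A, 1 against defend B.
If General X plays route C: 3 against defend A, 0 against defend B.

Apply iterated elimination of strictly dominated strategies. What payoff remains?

1

Row route C is strictly dominated by row route B (4>3, 1>0); eliminate route C.
Row route A is strictly dominated by row route B (4>3, 1>-3); eliminate route A.
Column defend A is strictly dominated by defend B for General Y (1<4); eliminate defend A.
Only (route B, defend B) remains, with payoff 1.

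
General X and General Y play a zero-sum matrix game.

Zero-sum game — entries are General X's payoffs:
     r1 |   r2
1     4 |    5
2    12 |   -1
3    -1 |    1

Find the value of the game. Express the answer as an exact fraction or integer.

32/7

Row 3 is strictly dominated by row 1, so General X never plays it.
The remaining 2×2 game on (1, 2) × (r1, r2) has no saddle point. Let General X play 1 with probability p; indifference gives 4p + 12(1−p) = 5p − (1−p), so p = 13/14.
Similarly General Y's optimal q on r1 is 3/7, and the value is 4·(3/7) + (5)·(4/7) = 32/7.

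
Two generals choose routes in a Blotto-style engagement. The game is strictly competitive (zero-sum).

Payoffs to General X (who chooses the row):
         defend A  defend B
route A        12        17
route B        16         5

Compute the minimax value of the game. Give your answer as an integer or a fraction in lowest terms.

Row minima are 12 and 5, so General X's maximin is 12; column maxima are 16 and 17, so General Y's minimax is 16. These differ, so the equilibrium is in mixed strategies.
Let General X play route A with probability p. General Y is indifferent when 12p + 16(1−p) = 17p + 5(1−p), giving p = 11/16.
Let General Y play defend A with probability q. General X is indifferent when 12q + 17(1−q) = 16q + 5(1−q), giving q = 3/4.
The value is 12·(3/4) + (17)·(1/4) = 53/4.

53/4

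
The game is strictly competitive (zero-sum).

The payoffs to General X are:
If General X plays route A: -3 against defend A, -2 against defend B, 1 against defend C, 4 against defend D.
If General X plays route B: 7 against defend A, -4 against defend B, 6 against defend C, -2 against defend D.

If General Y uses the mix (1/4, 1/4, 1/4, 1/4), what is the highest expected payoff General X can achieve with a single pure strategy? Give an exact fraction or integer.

route A: (-3)·(1/4) + (-2)·(1/4) + (1)·(1/4) + (4)·(1/4) = 0.
route B: (7)·(1/4) + (-4)·(1/4) + (6)·(1/4) + (-2)·(1/4) = 7/4.
The best pure response is route B with expected payoff 7/4.

7/4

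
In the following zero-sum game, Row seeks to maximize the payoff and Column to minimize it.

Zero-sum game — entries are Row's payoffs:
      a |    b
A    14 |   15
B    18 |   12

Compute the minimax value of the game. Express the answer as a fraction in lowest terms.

Row minima are 14 and 12, so Row's maximin is 14; column maxima are 18 and 15, so Column's minimax is 15. These differ, so the equilibrium is in mixed strategies.
Let Row play A with probability p. Column is indifferent when 14p + 18(1−p) = 15p + 12(1−p), giving p = 6/7.
Let Column play a with probability q. Row is indifferent when 14q + 15(1−q) = 18q + 12(1−q), giving q = 3/7.
The value is 14·(3/7) + (15)·(4/7) = 102/7.

102/7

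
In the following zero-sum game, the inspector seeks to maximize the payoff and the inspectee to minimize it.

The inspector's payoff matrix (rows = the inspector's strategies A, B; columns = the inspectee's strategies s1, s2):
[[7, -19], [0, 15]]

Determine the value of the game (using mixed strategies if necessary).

105/41

Row minima are -19 and 0, so the inspector's maximin is 0; column maxima are 7 and 15, so the inspectee's minimax is 7. These differ, so the equilibrium is in mixed strategies.
Let the inspector play A with probability p. The inspectee is indifferent when 7p = −19p + 15(1−p), giving p = 15/41.
Let the inspectee play s1 with probability q. The inspector is indifferent when 7q − 19(1−q) = 15(1−q), giving q = 34/41.
The value is 7·(34/41) + (-19)·(7/41) = 105/41.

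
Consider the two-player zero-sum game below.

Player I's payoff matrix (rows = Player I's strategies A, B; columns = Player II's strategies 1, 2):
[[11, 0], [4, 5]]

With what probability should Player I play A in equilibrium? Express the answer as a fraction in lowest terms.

1/12

Row minima are 0 and 4, so Player I's maximin is 4; column maxima are 11 and 5, so Player II's minimax is 5. These differ, so the equilibrium is in mixed strategies.
Let Player I play A with probability p. Player II is indifferent when 11p + 4(1−p) = 5(1−p), giving p = 1/12.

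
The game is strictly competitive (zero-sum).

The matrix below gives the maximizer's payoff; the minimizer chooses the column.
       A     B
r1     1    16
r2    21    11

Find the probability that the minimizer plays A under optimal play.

Row minima are 1 and 11, so the maximizer's maximin is 11; column maxima are 21 and 16, so the minimizer's minimax is 16. These differ, so the equilibrium is in mixed strategies.
Let the minimizer play A with probability q. The maximizer is indifferent when q + 16(1−q) = 21q + 11(1−q), giving q = 1/5.

1/5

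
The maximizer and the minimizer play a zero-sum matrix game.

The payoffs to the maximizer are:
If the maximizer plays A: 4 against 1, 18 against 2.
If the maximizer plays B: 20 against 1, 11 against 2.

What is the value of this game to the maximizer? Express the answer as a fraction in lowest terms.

316/23

Row minima are 4 and 11, so the maximizer's maximin is 11; column maxima are 20 and 18, so the minimizer's minimax is 18. These differ, so the equilibrium is in mixed strategies.
Let the maximizer play A with probability p. The minimizer is indifferent when 4p + 20(1−p) = 18p + 11(1−p), giving p = 9/23.
Let the minimizer play 1 with probability q. The maximizer is indifferent when 4q + 18(1−q) = 20q + 11(1−q), giving q = 7/23.
The value is 4·(7/23) + (18)·(16/23) = 316/23.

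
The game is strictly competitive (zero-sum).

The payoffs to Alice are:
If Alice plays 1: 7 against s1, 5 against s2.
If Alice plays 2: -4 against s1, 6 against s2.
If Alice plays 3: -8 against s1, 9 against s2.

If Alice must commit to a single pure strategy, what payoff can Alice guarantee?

5

The worst-case payoff for each row is 1: 5, 2: -4, 3: -8.
The best of these is 5.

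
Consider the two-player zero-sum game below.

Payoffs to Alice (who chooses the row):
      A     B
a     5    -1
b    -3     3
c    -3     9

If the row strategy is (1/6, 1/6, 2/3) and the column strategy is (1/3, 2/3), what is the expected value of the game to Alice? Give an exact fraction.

11/3

Against (1/3, 2/3), each row's expected payoff is a: 1; b: 1; c: 5.
Taking the (1/6, 1/6, 2/3)-weighted average: (1/6)·(1) + (1/6)·(1) + (2/3)·(5) = 11/3.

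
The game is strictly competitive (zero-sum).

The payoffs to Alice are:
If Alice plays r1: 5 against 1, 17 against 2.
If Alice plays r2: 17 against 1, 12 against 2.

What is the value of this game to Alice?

229/17

Row minima are 5 and 12, so Alice's maximin is 12; column maxima are 17 and 17, so Bob's minimax is 17. These differ, so the equilibrium is in mixed strategies.
Let Alice play r1 with probability p. Bob is indifferent when 5p + 17(1−p) = 17p + 12(1−p), giving p = 5/17.
Let Bob play 1 with probability q. Alice is indifferent when 5q + 17(1−q) = 17q + 12(1−q), giving q = 5/17.
The value is 5·(5/17) + (17)·(12/17) = 229/17.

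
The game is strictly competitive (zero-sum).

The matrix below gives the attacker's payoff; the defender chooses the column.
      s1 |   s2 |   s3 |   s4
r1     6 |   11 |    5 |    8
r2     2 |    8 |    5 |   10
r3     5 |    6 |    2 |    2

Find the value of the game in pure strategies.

5

Row minima: 5, 2, 2 → the attacker's maximin is 5.
Column maxima: 6, 11, 5, 10 → the defender's minimax is 5.
They coincide at (r1, s3), so the value is 5.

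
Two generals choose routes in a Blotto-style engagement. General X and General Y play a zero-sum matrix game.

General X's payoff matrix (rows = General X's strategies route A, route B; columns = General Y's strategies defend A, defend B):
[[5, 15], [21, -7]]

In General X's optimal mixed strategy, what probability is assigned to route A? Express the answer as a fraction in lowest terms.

Row minima are 5 and -7, so General X's maximin is 5; column maxima are 21 and 15, so General Y's minimax is 15. These differ, so the equilibrium is in mixed strategies.
Let General X play route A with probability p. General Y is indifferent when 5p + 21(1−p) = 15p − 7(1−p), giving p = 14/19.

14/19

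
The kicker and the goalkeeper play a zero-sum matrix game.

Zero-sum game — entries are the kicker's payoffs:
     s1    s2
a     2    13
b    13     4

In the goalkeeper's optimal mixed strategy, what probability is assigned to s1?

9/20

Row minima are 2 and 4, so the kicker's maximin is 4; column maxima are 13 and 13, so the goalkeeper's minimax is 13. These differ, so the equilibrium is in mixed strategies.
Let the goalkeeper play s1 with probability q. The kicker is indifferent when 2q + 13(1−q) = 13q + 4(1−q), giving q = 9/20.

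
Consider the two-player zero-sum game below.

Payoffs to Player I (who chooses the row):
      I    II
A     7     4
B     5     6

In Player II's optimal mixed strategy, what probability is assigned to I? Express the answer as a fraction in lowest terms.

Row minima are 4 and 5, so Player I's maximin is 5; column maxima are 7 and 6, so Player II's minimax is 6. These differ, so the equilibrium is in mixed strategies.
Let Player II play I with probability q. Player I is indifferent when 7q + 4(1−q) = 5q + 6(1−q), giving q = 1/2.

1/2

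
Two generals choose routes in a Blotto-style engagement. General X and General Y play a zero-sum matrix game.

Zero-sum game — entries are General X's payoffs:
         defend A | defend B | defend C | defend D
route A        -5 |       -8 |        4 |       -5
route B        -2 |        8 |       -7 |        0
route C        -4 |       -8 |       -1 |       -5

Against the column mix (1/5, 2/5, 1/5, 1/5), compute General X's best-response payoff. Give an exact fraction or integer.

7/5

route A: (-5)·(1/5) + (-8)·(2/5) + (4)·(1/5) + (-5)·(1/5) = -22/5.
route B: (-2)·(1/5) + (8)·(2/5) + (-7)·(1/5) + (0)·(1/5) = 7/5.
route C: (-4)·(1/5) + (-8)·(2/5) + (-1)·(1/5) + (-5)·(1/5) = -26/5.
The best pure response is route B with expected payoff 7/5.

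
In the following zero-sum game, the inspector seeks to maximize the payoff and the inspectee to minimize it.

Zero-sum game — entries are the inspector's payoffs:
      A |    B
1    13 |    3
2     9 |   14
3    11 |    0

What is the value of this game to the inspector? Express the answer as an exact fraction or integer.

31/3

Row 3 is strictly dominated by row 1, so the inspector never plays it.
The remaining 2×2 game on (1, 2) × (A, B) has no saddle point. Let the inspector play 1 with probability p; indifference gives 13p + 9(1−p) = 3p + 14(1−p), so p = 1/3.
Similarly the inspectee's optimal q on A is 11/15, and the value is 13·(11/15) + (3)·(4/15) = 31/3.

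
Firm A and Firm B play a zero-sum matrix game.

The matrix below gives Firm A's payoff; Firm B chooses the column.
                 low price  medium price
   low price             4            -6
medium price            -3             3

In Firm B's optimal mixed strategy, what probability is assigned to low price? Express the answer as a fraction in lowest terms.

9/16

Row minima are -6 and -3, so Firm A's maximin is -3; column maxima are 4 and 3, so Firm B's minimax is 3. These differ, so the equilibrium is in mixed strategies.
Let Firm B play low price with probability q. Firm A is indifferent when 4q − 6(1−q) = −3q + 3(1−q), giving q = 9/16.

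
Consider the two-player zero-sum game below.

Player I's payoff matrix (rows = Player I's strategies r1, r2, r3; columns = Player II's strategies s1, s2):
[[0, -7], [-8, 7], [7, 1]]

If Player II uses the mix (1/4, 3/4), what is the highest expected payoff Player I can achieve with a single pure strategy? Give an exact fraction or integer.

13/4

r1: (0)·(1/4) + (-7)·(3/4) = -21/4.
r2: (-8)·(1/4) + (7)·(3/4) = 13/4.
r3: (7)·(1/4) + (1)·(3/4) = 5/2.
The best pure response is r2 with expected payoff 13/4.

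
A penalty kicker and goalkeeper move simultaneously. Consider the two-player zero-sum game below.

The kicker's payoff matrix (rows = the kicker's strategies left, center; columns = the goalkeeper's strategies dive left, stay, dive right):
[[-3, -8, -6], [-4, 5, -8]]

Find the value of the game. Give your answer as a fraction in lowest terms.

Column dive left is strictly dominated by dive right for the goalkeeper (it gives the kicker more in every row).
The remaining 2×2 game on (left, center) × (stay, dive right) has no saddle point. Let the kicker play left with probability p; indifference gives −8p + 5(1−p) = −6p − 8(1−p), so p = 13/15.
Similarly the goalkeeper's optimal q on stay is 2/15, and the value is -8·(2/15) + (-6)·(13/15) = -94/15.

-94/15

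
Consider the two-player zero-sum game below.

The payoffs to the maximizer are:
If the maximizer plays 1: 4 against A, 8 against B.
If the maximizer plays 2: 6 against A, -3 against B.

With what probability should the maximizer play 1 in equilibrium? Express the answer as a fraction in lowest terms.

Row minima are 4 and -3, so the maximizer's maximin is 4; column maxima are 6 and 8, so the minimizer's minimax is 6. These differ, so the equilibrium is in mixed strategies.
Let the maximizer play 1 with probability p. The minimizer is indifferent when 4p + 6(1−p) = 8p − 3(1−p), giving p = 9/13.

9/13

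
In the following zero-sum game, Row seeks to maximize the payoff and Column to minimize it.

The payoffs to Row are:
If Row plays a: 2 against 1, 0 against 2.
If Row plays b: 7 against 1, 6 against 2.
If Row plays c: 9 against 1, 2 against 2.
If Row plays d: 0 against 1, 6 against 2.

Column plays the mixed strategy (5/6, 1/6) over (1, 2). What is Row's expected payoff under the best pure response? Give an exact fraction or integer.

47/6

a: (2)·(5/6) + (0)·(1/6) = 5/3.
b: (7)·(5/6) + (6)·(1/6) = 41/6.
c: (9)·(5/6) + (2)·(1/6) = 47/6.
d: (0)·(5/6) + (6)·(1/6) = 1.
The best pure response is c with expected payoff 47/6.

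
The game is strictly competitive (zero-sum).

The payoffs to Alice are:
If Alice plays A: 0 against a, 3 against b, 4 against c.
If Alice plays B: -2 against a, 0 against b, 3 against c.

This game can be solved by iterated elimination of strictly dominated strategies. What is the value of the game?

Row B is strictly dominated by row A (0>-2, 3>0, 4>3); eliminate B.
Column c is strictly dominated by a for Bob (0<4); eliminate c.
Column b is strictly dominated by a for Bob (0<3); eliminate b.
Only (A, a) remains, with payoff 0.

0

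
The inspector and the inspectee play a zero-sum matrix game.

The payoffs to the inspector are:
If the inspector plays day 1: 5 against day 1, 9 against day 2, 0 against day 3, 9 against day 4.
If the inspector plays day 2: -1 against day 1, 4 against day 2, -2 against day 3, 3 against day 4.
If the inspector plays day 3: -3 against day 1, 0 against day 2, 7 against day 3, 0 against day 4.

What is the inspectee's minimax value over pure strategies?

5

The worst case (largest entry) in each column is day 1: 5, day 2: 9, day 3: 7, day 4: 9.
The best (smallest) of these is 5.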